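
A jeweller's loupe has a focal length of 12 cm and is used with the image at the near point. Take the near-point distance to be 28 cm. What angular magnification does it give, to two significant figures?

M = 1 + D/f = 1 + 28/12 = 3.333.

3.3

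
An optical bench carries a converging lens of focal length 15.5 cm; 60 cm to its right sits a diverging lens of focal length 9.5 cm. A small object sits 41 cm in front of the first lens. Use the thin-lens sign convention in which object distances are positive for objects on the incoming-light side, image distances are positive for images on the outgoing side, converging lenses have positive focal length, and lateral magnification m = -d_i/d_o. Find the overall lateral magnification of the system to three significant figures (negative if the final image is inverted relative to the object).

-0.130

Lens 1: 1/d_i1 = 1/f_1 - 1/d_o1 = 1/15.5 - 1/41 = 0.04013 cm^-1, so d_i1 = 24.922 cm.
m_1 = -(24.922)/41 = -0.6078.
That image sits 35.078 cm in front of the second lens, so d_o2 = 35.078 cm.
Lens 2: 1/d_i2 = 1/f_2 - 1/d_o2 = 1/(-9.5) - 1/(35.078) = -0.13377 cm^-1, so d_i2 = -7.475 cm.
m_2 = -(-7.475)/(35.078) = 0.2131.
Total m = m_1 x m_2 = (-0.6078)(0.2131) = -0.1295.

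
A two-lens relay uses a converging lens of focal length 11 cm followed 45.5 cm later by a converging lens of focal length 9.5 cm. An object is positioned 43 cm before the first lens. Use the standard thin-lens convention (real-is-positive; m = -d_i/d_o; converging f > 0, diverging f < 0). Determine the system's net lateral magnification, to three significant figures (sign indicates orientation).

Lens 1: 1/d_i1 = 1/f_1 - 1/d_o1 = 1/11 - 1/43 = 0.06765 cm^-1, so d_i1 = 14.781 cm.
m_1 = -(14.781)/43 = -0.3438.
Object distance for lens 2: d_o2 = 45.5 - 14.781 = 30.719 cm.
Lens 2: 1/d_i2 = 1/f_2 - 1/d_o2 = 1/9.5 - 1/(30.719) = 0.07271 cm^-1, so d_i2 = 13.753 cm.
m_2 = -(13.753)/(30.719) = -0.4477.
Overall magnification: m = m_1 m_2 = 0.1539.

0.154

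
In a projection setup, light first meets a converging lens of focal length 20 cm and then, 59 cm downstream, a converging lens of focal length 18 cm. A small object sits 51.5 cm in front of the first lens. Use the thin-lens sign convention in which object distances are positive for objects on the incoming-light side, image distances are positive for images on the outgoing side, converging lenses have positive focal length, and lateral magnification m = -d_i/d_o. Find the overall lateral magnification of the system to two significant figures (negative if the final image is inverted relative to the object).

First lens: d_i1 = 1/(1/20 - 1/51.5) = 32.698 cm.
m_1 = -(32.698)/51.5 = -0.6349.
The intermediate image is 32.698 cm to the right of lens 1, so d_o2 = L - d_i1 = 59 - 32.698 = 26.302 cm.
Second lens: d_i2 = 1/(1/18 - 1/(26.302)) = 57.029 cm.
m_2 = -(57.029)/(26.302) = -2.1683.
Overall magnification: m = m_1 m_2 = 1.3767.

1.4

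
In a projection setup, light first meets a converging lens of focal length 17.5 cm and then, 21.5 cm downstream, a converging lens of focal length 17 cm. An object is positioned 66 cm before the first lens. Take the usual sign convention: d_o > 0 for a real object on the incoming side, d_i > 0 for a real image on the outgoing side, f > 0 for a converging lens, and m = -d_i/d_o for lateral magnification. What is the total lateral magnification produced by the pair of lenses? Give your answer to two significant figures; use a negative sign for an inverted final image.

-0.32

Lens 1: 1/d_i1 = 1/f_1 - 1/d_o1 = 1/17.5 - 1/66 = 0.04199 cm^-1, so d_i1 = 23.814 cm.
m_1 = -(23.814)/66 = -0.3608.
This image would form 23.814 cm past lens 1, i.e. 2.314 cm beyond lens 2, so it is a virtual object for lens 2: d_o2 = 21.5 - 23.814 = -2.314 cm.
Lens 2: 1/d_i2 = 1/f_2 - 1/d_o2 = 1/17 - 1/(-2.314) = 0.49089 cm^-1, so d_i2 = 2.037 cm.
m_2 = -(2.037)/(-2.314) = 0.8802.
The system's lateral magnification is m_1 m_2 = (-0.3608)(0.8802) = -0.3176.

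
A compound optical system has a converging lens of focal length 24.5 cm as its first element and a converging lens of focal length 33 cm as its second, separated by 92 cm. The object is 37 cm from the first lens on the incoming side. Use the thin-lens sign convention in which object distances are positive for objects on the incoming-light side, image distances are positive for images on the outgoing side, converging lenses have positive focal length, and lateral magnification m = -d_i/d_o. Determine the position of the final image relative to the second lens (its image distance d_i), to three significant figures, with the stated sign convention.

Lens 1: 1/d_i1 = 1/f_1 - 1/d_o1 = 1/24.5 - 1/37 = 0.01379 cm^-1, so d_i1 = 72.520 cm.
That image sits 19.480 cm in front of the second lens, so d_o2 = 19.480 cm.
Lens 2: 1/d_i2 = 1/f_2 - 1/d_o2 = 1/33 - 1/(19.480) = -0.02103 cm^-1, so d_i2 = -47.547 cm.

-47.5 cm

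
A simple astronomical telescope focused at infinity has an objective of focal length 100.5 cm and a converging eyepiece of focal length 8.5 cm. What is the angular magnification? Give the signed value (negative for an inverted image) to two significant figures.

-12

M = -f_obj/f_eye = -100.5/(8.5) = -11.824.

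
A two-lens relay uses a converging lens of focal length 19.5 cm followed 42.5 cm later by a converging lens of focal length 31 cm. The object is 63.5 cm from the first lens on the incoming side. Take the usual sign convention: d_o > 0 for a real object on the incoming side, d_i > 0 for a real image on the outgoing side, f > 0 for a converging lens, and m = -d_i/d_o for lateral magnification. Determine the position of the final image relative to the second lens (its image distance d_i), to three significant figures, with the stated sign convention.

Applying the thin-lens equation to the first lens, 1/19.5 = 1/63.5 + 1/d_i1, which gives d_i1 = 28.142 cm.
That image sits 14.358 cm in front of the second lens, so d_o2 = 14.358 cm.
Applying the thin-lens equation again with f_2 = 31 cm and d_o2 = 14.358 cm gives d_i2 = -26.745 cm.

-26.7 cm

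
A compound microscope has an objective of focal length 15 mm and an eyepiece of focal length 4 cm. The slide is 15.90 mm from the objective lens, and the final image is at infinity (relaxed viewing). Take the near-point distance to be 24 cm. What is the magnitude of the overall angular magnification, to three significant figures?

Convert to cm: f_obj = 15 mm = 1.5 cm; d_o = 15.90 mm = 1.59 cm.
Objective: 1/d_i = 1/f_obj - 1/d_o = 1/1.5 - 1/1.59 = 0.03774 cm^-1, so d_i = 26.500 cm.
m_obj = -d_i/d_o = -26.500/1.59 = -16.667.
Eyepiece angular magnification (image at infinity): M_eye = D/f_e = 24/4 = 6.000.
Overall M = m_obj x M_eye = (-16.667)(6.000) = -100.00.
|M| = 100.00.

100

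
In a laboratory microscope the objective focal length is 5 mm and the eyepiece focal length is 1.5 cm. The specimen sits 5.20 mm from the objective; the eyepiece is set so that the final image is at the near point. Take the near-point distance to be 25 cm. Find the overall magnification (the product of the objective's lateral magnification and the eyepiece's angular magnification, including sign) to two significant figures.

Convert to cm: f_obj = 5 mm = 0.5 cm; d_o = 5.20 mm = 0.52 cm.
Objective: 1/d_i = 1/f_obj - 1/d_o = 1/0.5 - 1/0.52 = 0.07692 cm^-1, so d_i = 13.000 cm.
m_obj = -d_i/d_o = -13.000/0.52 = -25.000.
Eyepiece angular magnification (image at near point): M_eye = 1 + D/f_e = 1 + 25/1.5 = 17.667.
Overall M = m_obj x M_eye = (-25.000)(17.667) = -441.67.

-440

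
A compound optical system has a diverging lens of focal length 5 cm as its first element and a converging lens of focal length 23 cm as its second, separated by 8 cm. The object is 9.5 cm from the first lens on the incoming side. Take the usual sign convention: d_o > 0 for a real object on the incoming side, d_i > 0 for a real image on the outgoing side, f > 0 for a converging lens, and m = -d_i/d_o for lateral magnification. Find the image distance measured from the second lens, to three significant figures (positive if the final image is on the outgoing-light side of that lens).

-22.1 cm

Applying the thin-lens equation to the first lens, 1/(-5) = 1/9.5 + 1/d_i1, which gives d_i1 = -3.276 cm.
The intermediate image is virtual, 3.276 cm to the left of lens 1, so d_o2 = L - d_i1 = 8 - (-3.276) = 11.276 cm.
Applying the thin-lens equation again with f_2 = 23 cm and d_o2 = 11.276 cm gives d_i2 = -22.121 cm.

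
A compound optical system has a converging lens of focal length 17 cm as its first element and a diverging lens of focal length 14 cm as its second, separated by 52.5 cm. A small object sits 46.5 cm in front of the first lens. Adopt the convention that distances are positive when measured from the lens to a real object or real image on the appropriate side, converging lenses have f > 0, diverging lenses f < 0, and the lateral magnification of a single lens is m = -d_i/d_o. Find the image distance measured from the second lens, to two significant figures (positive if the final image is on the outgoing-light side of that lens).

Lens 1: 1/d_i1 = 1/f_1 - 1/d_o1 = 1/17 - 1/46.5 = 0.03732 cm^-1, so d_i1 = 26.797 cm.
That image sits 25.703 cm in front of the second lens, so d_o2 = 25.703 cm.
Lens 2: 1/d_i2 = 1/f_2 - 1/d_o2 = 1/(-14) - 1/(25.703) = -0.11033 cm^-1, so d_i2 = -9.063 cm.

-9.1 cm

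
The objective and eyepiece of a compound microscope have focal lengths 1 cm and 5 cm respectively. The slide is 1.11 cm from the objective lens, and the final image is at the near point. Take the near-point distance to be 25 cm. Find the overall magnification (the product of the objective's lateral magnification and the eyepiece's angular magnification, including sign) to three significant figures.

Objective: 1/d_i = 1/f_obj - 1/d_o = 1/1 - 1/1.11 = 0.09910 cm^-1, so d_i = 10.091 cm.
m_obj = -d_i/d_o = -10.091/1.11 = -9.091.
Eyepiece angular magnification (image at near point): M_eye = 1 + D/f_e = 1 + 25/5 = 6.000.
Overall M = m_obj x M_eye = (-9.091)(6.000) = -54.55.

-54.5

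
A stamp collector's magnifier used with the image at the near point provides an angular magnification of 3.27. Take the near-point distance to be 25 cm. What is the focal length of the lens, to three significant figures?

For the image at the near point, M = 1 + D/f.
f = D/(M - 1) = 25/(3.27 - 1) = 11.013 cm.

11.0 cm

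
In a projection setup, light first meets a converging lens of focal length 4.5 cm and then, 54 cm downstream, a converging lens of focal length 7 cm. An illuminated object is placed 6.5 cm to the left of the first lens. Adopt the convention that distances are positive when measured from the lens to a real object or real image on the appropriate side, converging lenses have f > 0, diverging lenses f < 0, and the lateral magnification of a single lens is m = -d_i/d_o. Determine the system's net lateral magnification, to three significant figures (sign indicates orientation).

First lens: d_i1 = 1/(1/4.5 - 1/6.5) = 14.625 cm.
m_1 = -(14.625)/6.5 = -2.2500.
Object distance for lens 2: d_o2 = 54 - 14.625 = 39.375 cm.
Second lens: d_i2 = 1/(1/7 - 1/(39.375)) = 8.514 cm.
m_2 = -(8.514)/(39.375) = -0.2162.
The system's lateral magnification is m_1 m_2 = (-2.2500)(-0.2162) = 0.4865.

0.486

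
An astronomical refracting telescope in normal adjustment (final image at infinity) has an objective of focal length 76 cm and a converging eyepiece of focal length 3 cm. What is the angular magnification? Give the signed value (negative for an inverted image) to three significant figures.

M = -f_obj/f_eye = -76/(3) = -25.333.

-25.3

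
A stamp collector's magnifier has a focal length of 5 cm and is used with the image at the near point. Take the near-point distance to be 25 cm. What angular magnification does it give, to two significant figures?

6.0

M = 1 + D/f = 1 + 25/5 = 6.000.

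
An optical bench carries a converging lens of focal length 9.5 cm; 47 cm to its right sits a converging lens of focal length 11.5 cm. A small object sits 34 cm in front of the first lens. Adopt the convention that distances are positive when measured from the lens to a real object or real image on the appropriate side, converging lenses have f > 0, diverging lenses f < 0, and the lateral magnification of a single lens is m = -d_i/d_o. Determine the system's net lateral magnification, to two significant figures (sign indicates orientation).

First lens: d_i1 = 1/(1/9.5 - 1/34) = 13.184 cm.
m_1 = -(13.184)/34 = -0.3878.
Object distance for lens 2: d_o2 = 47 - 13.184 = 33.816 cm.
Second lens: d_i2 = 1/(1/11.5 - 1/(33.816)) = 17.426 cm.
m_2 = -(17.426)/(33.816) = -0.5153.
The system's lateral magnification is m_1 m_2 = (-0.3878)(-0.5153) = 0.1998.

0.20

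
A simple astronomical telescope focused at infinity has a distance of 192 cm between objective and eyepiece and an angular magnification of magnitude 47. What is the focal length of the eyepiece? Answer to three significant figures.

4.00 cm

In normal adjustment the tube length equals f_obj + f_eye and |M| = f_obj/f_eye.
So f_obj = 47 f_eye and 47 f_eye + f_eye = 192 cm, giving f_eye = 192/48 = 4.000 cm and f_obj = 188.000 cm.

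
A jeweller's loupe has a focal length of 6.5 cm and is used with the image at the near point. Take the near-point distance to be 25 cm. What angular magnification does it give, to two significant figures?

M = 1 + D/f = 1 + 25/6.5 = 4.846.

4.8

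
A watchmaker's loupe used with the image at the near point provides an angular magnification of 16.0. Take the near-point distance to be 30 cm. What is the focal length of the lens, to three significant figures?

2.00 cm

For the image at the near point, M = 1 + D/f.
f = D/(M - 1) = 30/(16.0 - 1) = 2.000 cm.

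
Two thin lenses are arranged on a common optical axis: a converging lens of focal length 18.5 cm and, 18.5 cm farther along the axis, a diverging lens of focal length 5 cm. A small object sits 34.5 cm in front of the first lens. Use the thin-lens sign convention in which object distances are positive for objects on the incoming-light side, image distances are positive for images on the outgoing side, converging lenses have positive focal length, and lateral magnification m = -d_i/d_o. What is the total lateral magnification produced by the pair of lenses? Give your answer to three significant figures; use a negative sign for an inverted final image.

0.353

First lens: d_i1 = 1/(1/18.5 - 1/34.5) = 39.891 cm.
m_1 = -(39.891)/34.5 = -1.1562.
Since 39.891 cm > 18.5 cm, the first image lies past the second lens and serves as a virtual object: d_o2 = L - d_i1 = -21.391 cm.
Second lens: d_i2 = 1/(1/(-5) - 1/(-21.391)) = -6.525 cm.
m_2 = -(-6.525)/(-21.391) = -0.3051.
Overall magnification: m = m_1 m_2 = 0.3527.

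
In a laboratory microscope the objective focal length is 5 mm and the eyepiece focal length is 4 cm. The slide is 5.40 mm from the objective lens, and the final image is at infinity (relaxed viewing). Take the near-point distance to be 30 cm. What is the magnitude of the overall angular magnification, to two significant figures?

Convert to cm: f_obj = 5 mm = 0.5 cm; d_o = 5.40 mm = 0.54 cm.
Objective: 1/d_i = 1/f_obj - 1/d_o = 1/0.5 - 1/0.54 = 0.14815 cm^-1, so d_i = 6.750 cm.
m_obj = -d_i/d_o = -6.750/0.54 = -12.500.
Eyepiece angular magnification (image at infinity): M_eye = D/f_e = 30/4 = 7.500.
Overall M = m_obj x M_eye = (-12.500)(7.500) = -93.75.
|M| = 93.75.

94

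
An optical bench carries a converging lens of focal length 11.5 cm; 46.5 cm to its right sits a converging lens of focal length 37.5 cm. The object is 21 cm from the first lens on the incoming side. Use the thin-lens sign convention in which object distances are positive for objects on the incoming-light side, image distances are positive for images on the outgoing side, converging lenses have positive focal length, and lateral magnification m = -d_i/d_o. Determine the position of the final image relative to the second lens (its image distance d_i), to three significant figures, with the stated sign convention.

-48.1 cm

Applying the thin-lens equation to the first lens, 1/11.5 = 1/21 + 1/d_i1, which gives d_i1 = 25.421 cm.
That image sits 21.079 cm in front of the second lens, so d_o2 = 21.079 cm.
Applying the thin-lens equation again with f_2 = 37.5 cm and d_o2 = 21.079 cm gives d_i2 = -48.137 cm.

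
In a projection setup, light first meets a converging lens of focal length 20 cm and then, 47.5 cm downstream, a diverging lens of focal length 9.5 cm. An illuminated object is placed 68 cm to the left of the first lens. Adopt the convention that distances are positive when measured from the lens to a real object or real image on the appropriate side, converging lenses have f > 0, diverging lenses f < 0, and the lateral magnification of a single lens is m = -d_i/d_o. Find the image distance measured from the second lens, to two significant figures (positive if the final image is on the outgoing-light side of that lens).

First lens: d_i1 = 1/(1/20 - 1/68) = 28.333 cm.
Object distance for lens 2: d_o2 = 47.5 - 28.333 = 19.167 cm.
Second lens: d_i2 = 1/(1/(-9.5) - 1/(19.167)) = -6.352 cm.

-6.4 cm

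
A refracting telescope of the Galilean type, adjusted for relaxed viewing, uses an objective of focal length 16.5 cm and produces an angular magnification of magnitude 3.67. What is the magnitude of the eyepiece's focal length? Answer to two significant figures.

|M| = f_obj/|f_eye|, so |f_eye| = f_obj/|M| = 16.5/3.67 = 4.496 cm.
(The eyepiece is diverging, so its signed focal length is -4.496 cm.)

4.5 cm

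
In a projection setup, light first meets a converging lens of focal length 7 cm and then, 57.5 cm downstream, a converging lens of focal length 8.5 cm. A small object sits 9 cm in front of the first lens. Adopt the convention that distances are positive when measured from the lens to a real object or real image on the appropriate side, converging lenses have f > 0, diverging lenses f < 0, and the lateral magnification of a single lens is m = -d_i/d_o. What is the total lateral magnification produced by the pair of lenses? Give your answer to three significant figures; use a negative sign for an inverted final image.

1.70

First lens: d_i1 = 1/(1/7 - 1/9) = 31.500 cm.
m_1 = -(31.500)/9 = -3.5000.
Object distance for lens 2: d_o2 = 57.5 - 31.500 = 26.000 cm.
Second lens: d_i2 = 1/(1/8.5 - 1/(26.000)) = 12.629 cm.
m_2 = -(12.629)/(26.000) = -0.4857.
The system's lateral magnification is m_1 m_2 = (-3.5000)(-0.4857) = 1.7000.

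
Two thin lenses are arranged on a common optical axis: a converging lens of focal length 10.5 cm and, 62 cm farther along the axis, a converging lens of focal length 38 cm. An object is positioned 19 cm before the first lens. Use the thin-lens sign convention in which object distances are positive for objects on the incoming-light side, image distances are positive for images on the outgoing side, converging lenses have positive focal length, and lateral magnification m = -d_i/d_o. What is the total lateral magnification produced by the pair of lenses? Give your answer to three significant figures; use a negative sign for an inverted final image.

88.7

First lens: d_i1 = 1/(1/10.5 - 1/19) = 23.471 cm.
m_1 = -(23.471)/19 = -1.2353.
Object distance for lens 2: d_o2 = 62 - 23.471 = 38.529 cm.
Second lens: d_i2 = 1/(1/38 - 1/(38.529)) = 2765.556 cm.
m_2 = -(2765.556)/(38.529) = -71.7778.
Total m = m_1 x m_2 = (-1.2353)(-71.7778) = 88.6667.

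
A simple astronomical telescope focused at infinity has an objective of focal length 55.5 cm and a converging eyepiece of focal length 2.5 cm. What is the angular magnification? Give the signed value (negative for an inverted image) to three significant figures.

M = -f_obj/f_eye = -55.5/(2.5) = -22.200.

-22.2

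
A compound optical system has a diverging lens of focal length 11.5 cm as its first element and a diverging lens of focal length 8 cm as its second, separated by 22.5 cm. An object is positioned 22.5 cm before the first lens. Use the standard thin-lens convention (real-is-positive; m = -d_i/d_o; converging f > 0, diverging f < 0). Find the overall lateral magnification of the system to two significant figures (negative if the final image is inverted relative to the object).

Lens 1: 1/d_i1 = 1/f_1 - 1/d_o1 = 1/(-11.5) - 1/22.5 = -0.13140 cm^-1, so d_i1 = -7.610 cm.
m_1 = -(-7.610)/22.5 = 0.3382.
With d_i1 < 0 the first image is virtual and lies on the object side; the object distance for lens 2 is d_o2 = 22.5 - (-7.610) = 30.110 cm.
Lens 2: 1/d_i2 = 1/f_2 - 1/d_o2 = 1/(-8) - 1/(30.110) = -0.15821 cm^-1, so d_i2 = -6.321 cm.
m_2 = -(-6.321)/(30.110) = 0.2099.
Overall magnification: m = m_1 m_2 = 0.0710.

0.071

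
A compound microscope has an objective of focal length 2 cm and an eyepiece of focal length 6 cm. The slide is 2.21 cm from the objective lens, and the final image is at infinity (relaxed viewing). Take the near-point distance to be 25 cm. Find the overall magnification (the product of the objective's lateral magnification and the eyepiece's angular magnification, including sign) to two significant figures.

-40

Objective: 1/d_i = 1/f_obj - 1/d_o = 1/2 - 1/2.21 = 0.04751 cm^-1, so d_i = 21.048 cm.
m_obj = -d_i/d_o = -21.048/2.21 = -9.524.
Eyepiece angular magnification (image at infinity): M_eye = D/f_e = 25/6 = 4.167.
Overall M = m_obj x M_eye = (-9.524)(4.167) = -39.68.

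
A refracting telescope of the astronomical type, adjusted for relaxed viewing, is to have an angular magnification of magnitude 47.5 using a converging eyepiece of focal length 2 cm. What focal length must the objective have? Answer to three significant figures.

|M| = f_obj/|f_eye|, so f_obj = |M| x |f_eye| = 47.5 x 2 = 95.000 cm.

95.0 cm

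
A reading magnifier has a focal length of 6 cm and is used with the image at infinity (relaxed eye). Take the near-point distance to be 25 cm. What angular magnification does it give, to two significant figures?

4.2

M = D/f = 25/6 = 4.167.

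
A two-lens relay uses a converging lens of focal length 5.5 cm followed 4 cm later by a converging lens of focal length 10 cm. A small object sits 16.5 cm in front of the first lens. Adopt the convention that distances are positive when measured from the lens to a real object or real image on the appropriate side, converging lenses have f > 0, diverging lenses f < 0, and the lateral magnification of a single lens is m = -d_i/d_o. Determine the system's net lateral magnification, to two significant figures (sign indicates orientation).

-0.35

First lens: d_i1 = 1/(1/5.5 - 1/16.5) = 8.250 cm.
m_1 = -(8.250)/16.5 = -0.5000.
Since 8.250 cm > 4 cm, the first image lies past the second lens and serves as a virtual object: d_o2 = L - d_i1 = -4.250 cm.
Second lens: d_i2 = 1/(1/10 - 1/(-4.250)) = 2.982 cm.
m_2 = -(2.982)/(-4.250) = 0.7018.
Total m = m_1 x m_2 = (-0.5000)(0.7018) = -0.3509.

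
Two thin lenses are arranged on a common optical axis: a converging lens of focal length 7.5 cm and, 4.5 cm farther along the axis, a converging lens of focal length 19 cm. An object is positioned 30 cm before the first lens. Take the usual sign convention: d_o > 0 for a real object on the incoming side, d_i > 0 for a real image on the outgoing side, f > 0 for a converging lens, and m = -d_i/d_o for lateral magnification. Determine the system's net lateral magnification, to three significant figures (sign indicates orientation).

-0.259

First lens: d_i1 = 1/(1/7.5 - 1/30) = 10.000 cm.
m_1 = -(10.000)/30 = -0.3333.
This image would form 10.000 cm past lens 1, i.e. 5.500 cm beyond lens 2, so it is a virtual object for lens 2: d_o2 = 4.5 - 10.000 = -5.500 cm.
Second lens: d_i2 = 1/(1/19 - 1/(-5.500)) = 4.265 cm.
m_2 = -(4.265)/(-5.500) = 0.7755.
Total m = m_1 x m_2 = (-0.3333)(0.7755) = -0.2585.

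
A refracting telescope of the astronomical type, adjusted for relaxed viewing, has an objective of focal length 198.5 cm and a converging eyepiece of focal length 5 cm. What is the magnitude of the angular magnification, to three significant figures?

39.7

|M| = f_obj/|f_eye| = 198.5/5 = 39.700.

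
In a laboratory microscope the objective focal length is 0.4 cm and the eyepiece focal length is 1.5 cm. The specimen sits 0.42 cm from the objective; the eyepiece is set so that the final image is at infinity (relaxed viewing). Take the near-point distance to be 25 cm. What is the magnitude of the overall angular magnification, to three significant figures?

333

Objective: 1/d_i = 1/f_obj - 1/d_o = 1/0.4 - 1/0.42 = 0.11905 cm^-1, so d_i = 8.400 cm.
m_obj = -d_i/d_o = -8.400/0.42 = -20.000.
Eyepiece angular magnification (image at infinity): M_eye = D/f_e = 25/1.5 = 16.667.
Overall M = m_obj x M_eye = (-20.000)(16.667) = -333.33.
|M| = 333.33.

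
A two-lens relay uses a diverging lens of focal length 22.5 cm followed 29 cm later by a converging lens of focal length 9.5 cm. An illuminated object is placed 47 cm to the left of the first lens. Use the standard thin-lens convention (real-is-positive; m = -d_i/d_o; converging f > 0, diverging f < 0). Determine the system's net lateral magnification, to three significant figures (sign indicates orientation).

Applying the thin-lens equation to the first lens, 1/(-22.5) = 1/47 + 1/d_i1, which gives d_i1 = -15.216 cm.
Its lateral magnification is m_1 = -d_i1/d_o1 = -(-15.216)/47 = 0.3237.
The intermediate image is virtual, 15.216 cm to the left of lens 1, so d_o2 = L - d_i1 = 29 - (-15.216) = 44.216 cm.
Applying the thin-lens equation again with f_2 = 9.5 cm and d_o2 = 44.216 cm gives d_i2 = 12.100 cm.
m_2 = -(12.100)/(44.216) = -0.2737.
Overall magnification: m = m_1 m_2 = -0.0886.

-0.0886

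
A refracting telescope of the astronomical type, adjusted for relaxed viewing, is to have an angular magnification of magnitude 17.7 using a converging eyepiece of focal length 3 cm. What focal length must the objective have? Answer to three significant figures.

53.1 cm

|M| = f_obj/|f_eye|, so f_obj = |M| x |f_eye| = 17.7 x 3 = 53.100 cm.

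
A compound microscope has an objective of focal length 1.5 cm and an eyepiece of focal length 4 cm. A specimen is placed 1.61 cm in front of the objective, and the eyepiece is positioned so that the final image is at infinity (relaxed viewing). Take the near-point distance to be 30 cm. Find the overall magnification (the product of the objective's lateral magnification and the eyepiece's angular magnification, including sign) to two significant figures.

-100

Objective: 1/d_i = 1/f_obj - 1/d_o = 1/1.5 - 1/1.61 = 0.04555 cm^-1, so d_i = 21.955 cm.
m_obj = -d_i/d_o = -21.955/1.61 = -13.636.
Eyepiece angular magnification (image at infinity): M_eye = D/f_e = 30/4 = 7.500.
Overall M = m_obj x M_eye = (-13.636)(7.500) = -102.27.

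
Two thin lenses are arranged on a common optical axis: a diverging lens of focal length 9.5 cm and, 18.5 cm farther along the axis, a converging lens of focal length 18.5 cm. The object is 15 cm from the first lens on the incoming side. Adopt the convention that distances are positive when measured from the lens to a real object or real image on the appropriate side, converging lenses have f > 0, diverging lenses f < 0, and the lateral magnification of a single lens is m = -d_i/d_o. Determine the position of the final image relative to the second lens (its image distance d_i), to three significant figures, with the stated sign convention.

77.3 cm

Lens 1: 1/d_i1 = 1/f_1 - 1/d_o1 = 1/(-9.5) - 1/15 = -0.17193 cm^-1, so d_i1 = -5.816 cm.
With d_i1 < 0 the first image is virtual and lies on the object side; the object distance for lens 2 is d_o2 = 18.5 - (-5.816) = 24.316 cm.
Lens 2: 1/d_i2 = 1/f_2 - 1/d_o2 = 1/18.5 - 1/(24.316) = 0.01293 cm^-1, so d_i2 = 77.343 cm.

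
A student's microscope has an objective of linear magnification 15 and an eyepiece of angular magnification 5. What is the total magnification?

75

The overall magnification of a compound microscope is the product of the objective and eyepiece magnifications:
M = M_obj x M_eye = 15 x 5 = 75.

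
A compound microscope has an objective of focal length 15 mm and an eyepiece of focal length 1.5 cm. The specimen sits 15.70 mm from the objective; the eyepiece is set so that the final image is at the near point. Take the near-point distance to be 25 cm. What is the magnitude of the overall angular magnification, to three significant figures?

379

Convert to cm: f_obj = 15 mm = 1.5 cm; d_o = 15.70 mm = 1.57 cm.
Objective: 1/d_i = 1/f_obj - 1/d_o = 1/1.5 - 1/1.57 = 0.02972 cm^-1, so d_i = 33.643 cm.
m_obj = -d_i/d_o = -33.643/1.57 = -21.429.
Eyepiece angular magnification (image at near point): M_eye = 1 + D/f_e = 1 + 25/1.5 = 17.667.
Overall M = m_obj x M_eye = (-21.429)(17.667) = -378.57.
|M| = 378.57.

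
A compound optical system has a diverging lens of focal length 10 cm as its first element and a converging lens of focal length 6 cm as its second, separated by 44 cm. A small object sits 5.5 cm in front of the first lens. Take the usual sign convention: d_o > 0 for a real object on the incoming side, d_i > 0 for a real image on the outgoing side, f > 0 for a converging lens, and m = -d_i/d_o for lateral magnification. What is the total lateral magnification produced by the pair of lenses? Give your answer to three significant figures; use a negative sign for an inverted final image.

Lens 1: 1/d_i1 = 1/f_1 - 1/d_o1 = 1/(-10) - 1/5.5 = -0.28182 cm^-1, so d_i1 = -3.548 cm.
m_1 = -(-3.548)/5.5 = 0.6452.
The intermediate image is virtual, 3.548 cm to the left of lens 1, so d_o2 = L - d_i1 = 44 - (-3.548) = 47.548 cm.
Lens 2: 1/d_i2 = 1/f_2 - 1/d_o2 = 1/6 - 1/(47.548) = 0.14564 cm^-1, so d_i2 = 6.866 cm.
m_2 = -(6.866)/(47.548) = -0.1444.
The system's lateral magnification is m_1 m_2 = (0.6452)(-0.1444) = -0.0932.

-0.0932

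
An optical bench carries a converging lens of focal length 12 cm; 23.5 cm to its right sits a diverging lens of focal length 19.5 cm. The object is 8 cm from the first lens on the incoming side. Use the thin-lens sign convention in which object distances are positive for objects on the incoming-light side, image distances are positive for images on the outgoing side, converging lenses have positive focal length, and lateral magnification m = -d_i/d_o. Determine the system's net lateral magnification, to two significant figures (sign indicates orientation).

Lens 1: 1/d_i1 = 1/f_1 - 1/d_o1 = 1/12 - 1/8 = -0.04167 cm^-1, so d_i1 = -24.000 cm.
m_1 = -(-24.000)/8 = 3.0000.
With d_i1 < 0 the first image is virtual and lies on the object side; the object distance for lens 2 is d_o2 = 23.5 - (-24.000) = 47.500 cm.
Lens 2: 1/d_i2 = 1/f_2 - 1/d_o2 = 1/(-19.5) - 1/(47.500) = -0.07233 cm^-1, so d_i2 = -13.825 cm.
m_2 = -(-13.825)/(47.500) = 0.2910.
The system's lateral magnification is m_1 m_2 = (3.0000)(0.2910) = 0.8731.

0.87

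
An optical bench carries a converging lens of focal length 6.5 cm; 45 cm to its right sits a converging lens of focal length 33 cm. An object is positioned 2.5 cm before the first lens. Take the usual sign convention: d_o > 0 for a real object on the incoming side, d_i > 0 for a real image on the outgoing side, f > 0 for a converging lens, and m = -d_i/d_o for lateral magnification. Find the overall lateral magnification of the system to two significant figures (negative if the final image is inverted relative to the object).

First lens: d_i1 = 1/(1/6.5 - 1/2.5) = -4.062 cm.
m_1 = -(-4.062)/2.5 = 1.6250.
With d_i1 < 0 the first image is virtual and lies on the object side; the object distance for lens 2 is d_o2 = 45 - (-4.062) = 49.062 cm.
Second lens: d_i2 = 1/(1/33 - 1/(49.062)) = 100.798 cm.
m_2 = -(100.798)/(49.062) = -2.0545.
The system's lateral magnification is m_1 m_2 = (1.6250)(-2.0545) = -3.3385.

-3.3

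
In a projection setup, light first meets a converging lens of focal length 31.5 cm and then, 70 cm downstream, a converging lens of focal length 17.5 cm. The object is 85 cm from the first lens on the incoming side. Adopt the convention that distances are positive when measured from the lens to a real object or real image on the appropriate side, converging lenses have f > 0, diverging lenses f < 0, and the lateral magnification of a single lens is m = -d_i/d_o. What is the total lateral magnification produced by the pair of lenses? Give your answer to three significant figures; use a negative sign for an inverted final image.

First lens: d_i1 = 1/(1/31.5 - 1/85) = 50.047 cm.
m_1 = -(50.047)/85 = -0.5888.
The intermediate image is 50.047 cm to the right of lens 1, so d_o2 = L - d_i1 = 70 - 50.047 = 19.953 cm.
Second lens: d_i2 = 1/(1/17.5 - 1/(19.953)) = 142.333 cm.
m_2 = -(142.333)/(19.953) = -7.1333.
Total m = m_1 x m_2 = (-0.5888)(-7.1333) = 4.2000.

4.20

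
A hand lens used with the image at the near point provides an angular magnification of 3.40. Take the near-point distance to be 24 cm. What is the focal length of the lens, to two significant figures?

For the image at the near point, M = 1 + D/f.
f = D/(M - 1) = 24/(3.4 - 1) = 10.000 cm.

10 cm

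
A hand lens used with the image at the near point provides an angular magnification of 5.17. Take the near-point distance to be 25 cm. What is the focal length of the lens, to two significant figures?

For the image at the near point, M = 1 + D/f.
f = D/(M - 1) = 25/(5.17 - 1) = 5.995 cm.

6.0 cm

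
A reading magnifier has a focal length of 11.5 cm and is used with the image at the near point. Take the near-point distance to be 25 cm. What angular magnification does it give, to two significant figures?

3.2

M = 1 + D/f = 1 + 25/11.5 = 3.174.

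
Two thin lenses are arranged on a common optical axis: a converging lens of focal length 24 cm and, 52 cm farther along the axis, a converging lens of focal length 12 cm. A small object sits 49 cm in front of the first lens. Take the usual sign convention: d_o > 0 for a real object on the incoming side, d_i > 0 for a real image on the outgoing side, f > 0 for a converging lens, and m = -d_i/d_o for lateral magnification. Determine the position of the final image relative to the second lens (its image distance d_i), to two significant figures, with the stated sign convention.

-8.5 cm

Lens 1: 1/d_i1 = 1/f_1 - 1/d_o1 = 1/24 - 1/49 = 0.02126 cm^-1, so d_i1 = 47.040 cm.
Object distance for lens 2: d_o2 = 52 - 47.040 = 4.960 cm.
Lens 2: 1/d_i2 = 1/f_2 - 1/d_o2 = 1/12 - 1/(4.960) = -0.11828 cm^-1, so d_i2 = -8.455 cm.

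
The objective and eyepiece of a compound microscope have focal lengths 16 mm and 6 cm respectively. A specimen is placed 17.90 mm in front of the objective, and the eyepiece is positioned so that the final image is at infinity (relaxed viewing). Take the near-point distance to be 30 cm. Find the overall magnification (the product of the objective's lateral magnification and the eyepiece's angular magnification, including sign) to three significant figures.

-42.1

Convert to cm: f_obj = 16 mm = 1.6 cm; d_o = 17.90 mm = 1.79 cm.
Objective: 1/d_i = 1/f_obj - 1/d_o = 1/1.6 - 1/1.79 = 0.06634 cm^-1, so d_i = 15.074 cm.
m_obj = -d_i/d_o = -15.074/1.79 = -8.421.
Eyepiece angular magnification (image at infinity): M_eye = D/f_e = 30/6 = 5.000.
Overall M = m_obj x M_eye = (-8.421)(5.000) = -42.11.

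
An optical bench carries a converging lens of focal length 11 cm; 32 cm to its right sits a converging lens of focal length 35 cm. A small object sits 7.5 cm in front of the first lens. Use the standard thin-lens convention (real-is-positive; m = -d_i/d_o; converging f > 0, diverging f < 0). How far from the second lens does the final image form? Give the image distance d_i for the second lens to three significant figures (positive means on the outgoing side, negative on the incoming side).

Applying the thin-lens equation to the first lens, 1/11 = 1/7.5 + 1/d_i1, which gives d_i1 = -23.571 cm.
The intermediate image is virtual, 23.571 cm to the left of lens 1, so d_o2 = L - d_i1 = 32 - (-23.571) = 55.571 cm.
Applying the thin-lens equation again with f_2 = 35 cm and d_o2 = 55.571 cm gives d_i2 = 94.549 cm.

94.5 cm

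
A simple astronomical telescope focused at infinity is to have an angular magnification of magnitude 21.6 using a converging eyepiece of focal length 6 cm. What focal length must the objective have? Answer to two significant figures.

|M| = f_obj/|f_eye|, so f_obj = |M| x |f_eye| = 21.6 x 6 = 129.600 cm.

130 cm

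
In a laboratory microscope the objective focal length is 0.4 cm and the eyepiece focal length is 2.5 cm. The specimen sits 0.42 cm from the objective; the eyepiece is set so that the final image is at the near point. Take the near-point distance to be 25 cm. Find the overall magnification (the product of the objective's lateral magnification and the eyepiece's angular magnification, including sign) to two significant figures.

Objective: 1/d_i = 1/f_obj - 1/d_o = 1/0.4 - 1/0.42 = 0.11905 cm^-1, so d_i = 8.400 cm.
m_obj = -d_i/d_o = -8.400/0.42 = -20.000.
Eyepiece angular magnification (image at near point): M_eye = 1 + D/f_e = 1 + 25/2.5 = 11.000.
Overall M = m_obj x M_eye = (-20.000)(11.000) = -220.00.

-220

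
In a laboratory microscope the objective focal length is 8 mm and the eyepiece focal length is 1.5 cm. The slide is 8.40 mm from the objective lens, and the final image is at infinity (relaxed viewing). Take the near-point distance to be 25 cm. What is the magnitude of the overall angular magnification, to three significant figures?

333

Convert to cm: f_obj = 8 mm = 0.8 cm; d_o = 8.40 mm = 0.84 cm.
Objective: 1/d_i = 1/f_obj - 1/d_o = 1/0.8 - 1/0.84 = 0.05952 cm^-1, so d_i = 16.800 cm.
m_obj = -d_i/d_o = -16.800/0.84 = -20.000.
Eyepiece angular magnification (image at infinity): M_eye = D/f_e = 25/1.5 = 16.667.
Overall M = m_obj x M_eye = (-20.000)(16.667) = -333.33.
|M| = 333.33.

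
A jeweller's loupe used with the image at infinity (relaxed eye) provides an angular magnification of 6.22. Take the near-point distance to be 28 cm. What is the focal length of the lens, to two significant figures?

For the image at infinity, M = D/f.
f = D/M = 28/6.22 = 4.502 cm.

4.5 cm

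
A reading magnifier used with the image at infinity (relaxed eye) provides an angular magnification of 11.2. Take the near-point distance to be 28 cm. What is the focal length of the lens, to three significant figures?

2.50 cm

For the image at infinity, M = D/f.
f = D/M = 28/11.2 = 2.500 cm.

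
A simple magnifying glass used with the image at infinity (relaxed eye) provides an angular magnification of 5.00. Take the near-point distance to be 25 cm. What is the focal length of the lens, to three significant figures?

For the image at infinity, M = D/f.
f = D/M = 25/5.0 = 5.000 cm.

5.00 cm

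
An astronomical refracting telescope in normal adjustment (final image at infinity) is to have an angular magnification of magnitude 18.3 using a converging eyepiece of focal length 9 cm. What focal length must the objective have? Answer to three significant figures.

165 cm

|M| = f_obj/|f_eye|, so f_obj = |M| x |f_eye| = 18.3 x 9 = 164.700 cm.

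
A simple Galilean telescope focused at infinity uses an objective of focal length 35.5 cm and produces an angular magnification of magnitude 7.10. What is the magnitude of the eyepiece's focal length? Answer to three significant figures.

5.00 cm

|M| = f_obj/|f_eye|, so |f_eye| = f_obj/|M| = 35.5/7.1 = 5.000 cm.
(The eyepiece is diverging, so its signed focal length is -5.000 cm.)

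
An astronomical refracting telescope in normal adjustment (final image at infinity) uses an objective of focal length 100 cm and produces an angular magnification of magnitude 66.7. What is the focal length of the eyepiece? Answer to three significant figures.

|M| = f_obj/f_eye, so f_eye = f_obj/|M| = 100/66.7 = 1.499 cm.

1.50 cm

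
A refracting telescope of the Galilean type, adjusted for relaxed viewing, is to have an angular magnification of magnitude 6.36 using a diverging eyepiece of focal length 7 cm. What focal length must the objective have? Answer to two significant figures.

|M| = f_obj/|f_eye|, so f_obj = |M| x |f_eye| = 6.36 x 7 = 44.520 cm.

45 cm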